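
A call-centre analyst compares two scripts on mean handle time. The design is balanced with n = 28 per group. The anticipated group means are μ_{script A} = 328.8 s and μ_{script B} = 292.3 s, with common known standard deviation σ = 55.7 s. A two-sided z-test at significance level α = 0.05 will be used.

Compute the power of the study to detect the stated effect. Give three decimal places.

Power ≈ 0.689

Standardized effect: d = |μ_{script A} − μ_{script B}| / σ = |328.8 − 292.3| / 55.7 = 0.6553
Noncentrality parameter: δ = d·√(n/2) = 0.6553 × √(28/2) = 2.4519
Critical value for a two-sided test at α = 0.05: z_{α/2} = 1.960.
Power = Φ(δ − 1.960) + Φ(−δ − 1.960) = Φ(0.492) + Φ(-4.412) = 0.6886 + 0.0000 = 0.6886.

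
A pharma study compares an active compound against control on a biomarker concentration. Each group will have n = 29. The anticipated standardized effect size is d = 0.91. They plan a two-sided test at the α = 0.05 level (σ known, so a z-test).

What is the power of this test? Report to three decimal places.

Noncentrality parameter: δ = d·√(n/2) = 0.91 × √(29/2) = 3.4652
Critical value for a two-sided test at α = 0.05: z_{α/2} = 1.960.
Power = Φ(δ − 1.960) + Φ(−δ − 1.960) = Φ(1.505) + Φ(-5.425) = 0.9339 + 0.0000 = 0.9339.

Power ≈ 0.934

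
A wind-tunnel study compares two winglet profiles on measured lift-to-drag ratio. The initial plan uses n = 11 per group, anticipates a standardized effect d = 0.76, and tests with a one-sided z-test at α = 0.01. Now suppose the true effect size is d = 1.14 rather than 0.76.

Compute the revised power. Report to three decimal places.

Power ≈ 0.636

With d = 1.14: δ = d·√(n/2) = 1.14 × √(11/2) = 2.6735. Critical value z_{0.01} = 2.326.
Revised power = P(Z > 2.326 − δ) = Φ(0.347) = 0.6358.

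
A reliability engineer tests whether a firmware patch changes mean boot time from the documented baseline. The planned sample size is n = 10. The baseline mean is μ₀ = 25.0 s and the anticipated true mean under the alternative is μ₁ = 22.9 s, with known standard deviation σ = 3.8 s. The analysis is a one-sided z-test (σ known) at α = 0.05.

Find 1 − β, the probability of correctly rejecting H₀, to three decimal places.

Standardized effect: d = |μ₁ − μ₀| / σ = |22.9 − 25.0| / 3.8 = 0.5526
Noncentrality parameter: δ = d·√n = 0.5526 × √10 = 1.7476
One-sided α = 0.05 → critical value z_{0.05} = 1.645.
Power = Φ(δ − 1.645) = Φ(0.103) = 0.5409.

Power ≈ 0.541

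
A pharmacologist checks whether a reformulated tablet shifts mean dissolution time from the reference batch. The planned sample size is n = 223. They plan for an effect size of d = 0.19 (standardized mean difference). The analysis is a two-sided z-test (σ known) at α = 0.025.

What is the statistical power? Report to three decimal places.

Noncentrality parameter: δ = d·√n = 0.19 × √223 = 2.8373
Critical value for a two-sided test at α = 0.025: z_{α/2} = 2.241.
Power = Φ(δ − 2.241) + Φ(−δ − 2.241) = Φ(0.596) + Φ(-5.079) = 0.7244 + 0.0000 = 0.7244.

Power ≈ 0.724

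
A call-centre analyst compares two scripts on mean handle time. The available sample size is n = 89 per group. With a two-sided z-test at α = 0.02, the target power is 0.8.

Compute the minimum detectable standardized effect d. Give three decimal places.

d ≈ 0.475

Need Φ(δ − 2.326) = 0.8, so δ = 2.326 + 0.842 = 3.168.
(Lower-tail contribution to power is negligible for δ > 0.)
δ = d·√(n/2) ⇒ d = δ/√(n/2) = 3.168/√(89/2) = 0.4749.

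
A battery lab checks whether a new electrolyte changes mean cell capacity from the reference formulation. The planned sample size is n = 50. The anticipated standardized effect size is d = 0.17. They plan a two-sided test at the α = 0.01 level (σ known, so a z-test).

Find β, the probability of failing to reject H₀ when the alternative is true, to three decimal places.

Noncentrality parameter: δ = d·√n = 0.17 × √50 = 1.2021
Two-sided α = 0.01 → critical value z_{0.005} = 2.576.
Power = Φ(δ − 2.576) + Φ(−δ − 2.576) = Φ(-1.374) + Φ(-3.778) = 0.0848 + 0.0001 = 0.0848.
Type II error: β = 1 − power = 1 − 0.0848 = 0.9152.

β ≈ 0.915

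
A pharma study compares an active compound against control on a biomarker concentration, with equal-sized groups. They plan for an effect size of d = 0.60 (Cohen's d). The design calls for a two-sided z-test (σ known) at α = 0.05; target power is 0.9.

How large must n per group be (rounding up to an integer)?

n = 59 per group

Set Φ(δ − 1.960) = 0.9; then δ − 1.960 = Φ⁻¹(0.9) = 1.282, giving δ = 3.242.
(The Φ(−δ − z_{α/2}) term is vanishingly small for δ > 0 and is dropped in the standard sample-size formula.)
δ = d·√(n/2) ⇒ n = 2(δ/d)² = 2 × (3.242 / 0.60)² = 58.37.
Round up to the next whole unit.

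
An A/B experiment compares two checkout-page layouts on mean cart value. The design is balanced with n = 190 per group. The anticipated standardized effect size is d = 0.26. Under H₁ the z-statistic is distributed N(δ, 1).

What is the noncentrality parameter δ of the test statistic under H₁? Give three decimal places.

δ = d·√(n/2) = 0.26 × √(190/2) = 2.5342

δ ≈ 2.534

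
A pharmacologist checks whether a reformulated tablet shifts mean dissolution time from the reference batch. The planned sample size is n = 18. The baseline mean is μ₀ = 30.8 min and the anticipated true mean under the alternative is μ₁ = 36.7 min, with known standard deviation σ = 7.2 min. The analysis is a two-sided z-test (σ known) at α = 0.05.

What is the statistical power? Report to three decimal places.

Standardized effect: d = |μ₁ − μ₀| / σ = |36.7 − 30.8| / 7.2 = 0.8194
Noncentrality parameter: δ = d·√n = 0.8194 × √18 = 3.4766
Critical value for a two-sided test at α = 0.05: z_{α/2} = 1.960.
Power = Φ(δ − 1.960) + Φ(−δ − 1.960) = Φ(1.517) + Φ(-5.437) = 0.9353 + 0.0000 = 0.9353.

Power ≈ 0.935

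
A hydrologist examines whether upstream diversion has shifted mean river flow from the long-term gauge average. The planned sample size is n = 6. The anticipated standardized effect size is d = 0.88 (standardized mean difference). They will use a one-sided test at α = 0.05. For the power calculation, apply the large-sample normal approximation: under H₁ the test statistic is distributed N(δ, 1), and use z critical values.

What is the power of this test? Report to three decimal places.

Noncentrality parameter: δ = d·√n = 0.88 × √6 = 2.1556
Critical value for a one-sided test at α = 0.05: z_α = 1.645.
Power = Φ(δ − 1.645) = Φ(0.511) = 0.6952.

Power ≈ 0.695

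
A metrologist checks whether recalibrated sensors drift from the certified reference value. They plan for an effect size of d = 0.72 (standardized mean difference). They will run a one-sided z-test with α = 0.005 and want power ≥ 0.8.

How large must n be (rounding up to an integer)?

n = 23

Set Φ(δ − 2.576) = 0.8; then δ − 2.576 = Φ⁻¹(0.8) = 0.842, giving δ = 3.417.
δ = d·√n ⇒ n = (δ/d)² = (3.417 / 0.72)² = 22.53.
Rounding up, n = 23.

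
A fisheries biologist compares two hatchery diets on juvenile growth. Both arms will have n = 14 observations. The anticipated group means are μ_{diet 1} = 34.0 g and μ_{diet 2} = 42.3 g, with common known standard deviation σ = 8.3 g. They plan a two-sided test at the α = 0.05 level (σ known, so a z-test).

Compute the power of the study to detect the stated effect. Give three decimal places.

Power ≈ 0.754

Standardized effect: d = |μ_{diet 1} − μ_{diet 2}| / σ = |34.0 − 42.3| / 8.3 = 1.0000
Noncentrality parameter: δ = d·√(n/2) = 1.0000 × √(14/2) = 2.6458
Two-sided α = 0.05 → critical value z_{0.025} = 1.960.
Power = Φ(δ − 1.960) + Φ(−δ − 1.960) = Φ(0.686) + Φ(-4.606) = 0.7536 + 0.0000 = 0.7536.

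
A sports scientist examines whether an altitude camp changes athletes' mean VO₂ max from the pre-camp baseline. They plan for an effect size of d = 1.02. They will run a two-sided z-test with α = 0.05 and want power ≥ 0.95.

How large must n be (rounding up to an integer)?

For power 0.95 need Φ(δ − z_{0.025}) = 0.95, so δ = z_{0.025} + z_{0.05} = 1.960 + 1.645 = 3.605.
(For δ > 0 the lower-tail rejection region contributes negligibly to power, so the one-term inversion is standard.)
δ = d·√n ⇒ n = (δ/d)² = (3.605 / 1.02)² = 12.49.
Rounding up, n = 13.

n = 13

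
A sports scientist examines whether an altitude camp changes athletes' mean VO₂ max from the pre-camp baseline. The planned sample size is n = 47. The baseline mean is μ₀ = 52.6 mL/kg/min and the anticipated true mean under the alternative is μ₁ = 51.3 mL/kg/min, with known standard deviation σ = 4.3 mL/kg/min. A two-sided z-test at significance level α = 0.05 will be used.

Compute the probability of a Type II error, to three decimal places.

Standardized effect: d = |μ₁ − μ₀| / σ = |51.3 − 52.6| / 4.3 = 0.3023
Noncentrality parameter: δ = d·√n = 0.3023 × √47 = 2.0726
Two-sided α = 0.05 → critical value z_{0.025} = 1.960.
Power = Φ(δ − 1.960) + Φ(−δ − 1.960) = Φ(0.113) + Φ(-4.033) = 0.5449 + 0.0000 = 0.5449.
Type II error: β = 1 − power = 1 − 0.5449 = 0.4551.

β ≈ 0.455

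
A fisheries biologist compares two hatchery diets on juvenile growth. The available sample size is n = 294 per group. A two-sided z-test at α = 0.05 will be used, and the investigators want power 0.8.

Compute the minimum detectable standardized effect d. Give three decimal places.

d ≈ 0.231

Required noncentrality: δ = z_{0.025} + z_{0.20} = 1.960 + 0.842 = 2.802.
(Lower-tail contribution to power is negligible for δ > 0.)
δ = d·√(n/2) ⇒ d = δ/√(n/2) = 2.802/√(294/2) = 0.2311.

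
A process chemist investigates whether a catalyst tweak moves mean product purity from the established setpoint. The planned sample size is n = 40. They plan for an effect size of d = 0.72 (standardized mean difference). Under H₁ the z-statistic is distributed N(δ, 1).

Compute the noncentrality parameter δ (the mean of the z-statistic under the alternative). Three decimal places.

The noncentrality parameter scales effect size by the design's sample-size factor: δ = d·√n = 0.72 × √40 = 4.5537

δ ≈ 4.554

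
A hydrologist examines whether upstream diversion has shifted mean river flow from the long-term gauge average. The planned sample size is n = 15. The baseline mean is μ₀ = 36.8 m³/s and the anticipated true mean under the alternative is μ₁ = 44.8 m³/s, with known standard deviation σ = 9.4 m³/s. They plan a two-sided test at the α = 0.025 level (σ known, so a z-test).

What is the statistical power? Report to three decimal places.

Power ≈ 0.854

Standardized effect: d = |μ₁ − μ₀| / σ = |44.8 − 36.8| / 9.4 = 0.8511
Noncentrality parameter: δ = d·√n = 0.8511 × √15 = 3.2962
Critical value for a two-sided test at α = 0.025: z_{α/2} = 2.241.
Power = Φ(δ − 2.241) + Φ(−δ − 2.241) = Φ(1.055) + Φ(-5.538) = 0.8542 + 0.0000 = 0.8542.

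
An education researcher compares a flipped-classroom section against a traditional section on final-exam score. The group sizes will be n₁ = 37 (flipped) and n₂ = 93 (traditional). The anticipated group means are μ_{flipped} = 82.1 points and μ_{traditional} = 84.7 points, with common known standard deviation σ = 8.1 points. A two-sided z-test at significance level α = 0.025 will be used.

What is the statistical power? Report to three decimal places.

Standardized effect: d = |μ_{flipped} − μ_{traditional}| / σ = |82.1 − 84.7| / 8.1 = 0.3210
Noncentrality parameter: δ = d / √(1/n₁ + 1/n₂) = 0.3210 / √(1/37 + 1/93) = 1.6514
Two-sided α = 0.025 → critical value z_{0.0125} = 2.241.
Power = Φ(δ − 2.241) + Φ(−δ − 2.241) = Φ(-0.590) + Φ(-3.893) = 0.2776 + 0.0000 = 0.2777.

Power ≈ 0.278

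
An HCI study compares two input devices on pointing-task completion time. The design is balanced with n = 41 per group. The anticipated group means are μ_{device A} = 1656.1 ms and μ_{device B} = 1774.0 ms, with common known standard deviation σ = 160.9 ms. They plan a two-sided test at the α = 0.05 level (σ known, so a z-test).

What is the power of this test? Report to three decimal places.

Standardized effect: d = |μ_{device A} − μ_{device B}| / σ = |1656.1 − 1774.0| / 160.9 = 0.7328
Noncentrality parameter: δ = d·√(n/2) = 0.7328 × √(41/2) = 3.3177
Critical value for a two-sided test at α = 0.05: z_{α/2} = 1.960.
Power = Φ(δ − 1.960) + Φ(−δ − 1.960) = Φ(1.358) + Φ(-5.278) = 0.9127 + 0.0000 = 0.9127.

Power ≈ 0.913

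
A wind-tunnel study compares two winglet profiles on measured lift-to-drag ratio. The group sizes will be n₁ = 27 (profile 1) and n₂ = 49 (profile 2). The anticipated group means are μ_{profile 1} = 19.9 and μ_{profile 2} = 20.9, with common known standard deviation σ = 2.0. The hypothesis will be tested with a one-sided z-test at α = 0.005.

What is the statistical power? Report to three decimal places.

Standardized effect: d = |μ_{profile 1} − μ_{profile 2}| / σ = |19.9 − 20.9| / 2.0 = 0.5000
Noncentrality parameter: δ = d / √(1/n₁ + 1/n₂) = 0.5000 / √(1/27 + 1/49) = 2.0861
Critical value for a one-sided test at α = 0.005: z_α = 2.576.
Power = P(Z > 2.576 − δ) = Φ(-0.490) = 0.3122.

Power ≈ 0.312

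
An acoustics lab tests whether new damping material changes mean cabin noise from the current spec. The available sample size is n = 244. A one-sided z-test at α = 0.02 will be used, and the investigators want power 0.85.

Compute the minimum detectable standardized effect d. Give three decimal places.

Required noncentrality: δ = z_{0.02} + z_{0.15} = 2.054 + 1.036 = 3.090.
δ = d·√n ⇒ d = δ/√n = 3.090/√244 = 0.1978.

d ≈ 0.198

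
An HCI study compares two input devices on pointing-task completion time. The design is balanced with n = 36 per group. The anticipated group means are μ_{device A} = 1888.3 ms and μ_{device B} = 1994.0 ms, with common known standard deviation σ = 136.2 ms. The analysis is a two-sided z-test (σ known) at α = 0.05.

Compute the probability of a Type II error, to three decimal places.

Standardized effect: d = |μ_{device A} − μ_{device B}| / σ = |1888.3 − 1994.0| / 136.2 = 0.7761
Noncentrality parameter: δ = d·√(n/2) = 0.7761 × √(36/2) = 3.2926
Critical value for a two-sided test at α = 0.05: z_{α/2} = 1.960.
Power = Φ(δ − 1.960) + Φ(−δ − 1.960) = Φ(1.333) + Φ(-5.253) = 0.9087 + 0.0000 = 0.9087.
Type II error: β = 1 − power = 1 − 0.9087 = 0.0913.

β ≈ 0.091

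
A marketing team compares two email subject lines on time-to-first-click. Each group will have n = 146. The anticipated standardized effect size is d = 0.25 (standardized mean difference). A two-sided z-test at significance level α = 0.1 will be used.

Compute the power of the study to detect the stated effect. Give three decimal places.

Noncentrality parameter: δ = d·√(n/2) = 0.25 × √(146/2) = 2.1360
Two-sided α = 0.1 → critical value z_{0.05} = 1.645.
Power = Φ(δ − 1.645) + Φ(−δ − 1.645) = Φ(0.491) + Φ(-3.781) = 0.6883 + 0.0001 = 0.6884.

Power ≈ 0.688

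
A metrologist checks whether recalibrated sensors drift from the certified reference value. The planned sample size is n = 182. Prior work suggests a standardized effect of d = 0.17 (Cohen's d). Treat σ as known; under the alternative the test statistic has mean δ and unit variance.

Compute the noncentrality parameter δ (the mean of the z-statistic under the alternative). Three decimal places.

δ = d·√n = 0.17 × √182 = 2.2934

δ ≈ 2.293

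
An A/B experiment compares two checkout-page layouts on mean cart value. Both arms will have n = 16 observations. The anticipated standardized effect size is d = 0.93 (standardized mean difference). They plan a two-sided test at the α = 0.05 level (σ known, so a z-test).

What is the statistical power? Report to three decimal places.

Noncentrality parameter: δ = d·√(n/2) = 0.93 × √(16/2) = 2.6304
Two-sided α = 0.05 → critical value z_{0.025} = 1.960.
Power = Φ(δ − 1.960) + Φ(−δ − 1.960) = Φ(0.670) + Φ(-4.590) = 0.7487 + 0.0000 = 0.7487.

Power ≈ 0.749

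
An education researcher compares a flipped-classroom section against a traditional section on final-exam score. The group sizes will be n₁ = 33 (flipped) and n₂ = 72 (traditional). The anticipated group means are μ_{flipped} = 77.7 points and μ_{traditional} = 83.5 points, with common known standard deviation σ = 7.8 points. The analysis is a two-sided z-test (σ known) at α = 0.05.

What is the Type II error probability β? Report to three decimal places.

Standardized effect: d = |μ_{flipped} − μ_{traditional}| / σ = |77.7 − 83.5| / 7.8 = 0.7436
Noncentrality parameter: δ = d / √(1/n₁ + 1/n₂) = 0.7436 / √(1/33 + 1/72) = 3.5372
Critical value for a two-sided test at α = 0.05: z_{α/2} = 1.960.
Power = Φ(δ − 1.960) + Φ(−δ − 1.960) = Φ(1.577) + Φ(-5.497) = 0.9426 + 0.0000 = 0.9426.
Type II error: β = 1 − power = 1 − 0.9426 = 0.0574.

β ≈ 0.057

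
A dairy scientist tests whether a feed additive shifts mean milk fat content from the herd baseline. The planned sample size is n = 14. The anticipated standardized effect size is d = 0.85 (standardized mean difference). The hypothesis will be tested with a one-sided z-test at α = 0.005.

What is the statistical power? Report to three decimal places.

Noncentrality parameter: δ = d·√n = 0.85 × √14 = 3.1804
One-sided α = 0.005 → critical value z_{0.005} = 2.576.
Power = Φ(δ − 2.576) = Φ(0.605) = 0.7273.

Power ≈ 0.727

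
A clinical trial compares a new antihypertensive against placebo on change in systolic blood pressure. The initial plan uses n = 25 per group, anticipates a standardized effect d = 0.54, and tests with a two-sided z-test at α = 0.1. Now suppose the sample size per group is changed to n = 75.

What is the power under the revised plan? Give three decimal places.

With n = 75 per group: δ = d·√(n/2) = 0.54 × √(75/2) = 3.3068. Critical value z_{0.05} = 1.645.
Revised power = Φ(δ − 1.645) + Φ(−δ − 1.645) = Φ(1.662) + Φ(-4.952) = 0.9517 + 0.0000 = 0.9517.

Power ≈ 0.952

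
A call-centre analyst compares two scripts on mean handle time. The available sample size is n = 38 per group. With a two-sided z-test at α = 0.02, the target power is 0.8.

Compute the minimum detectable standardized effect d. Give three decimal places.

Required noncentrality: δ = z_{0.01} + z_{0.20} = 2.326 + 0.842 = 3.168.
(The second rejection-region term Φ(−δ − z_{α/2}) is negligible and dropped.)
δ = d·√(n/2) ⇒ d = δ/√(n/2) = 3.168/√(38/2) = 0.7268.

d ≈ 0.727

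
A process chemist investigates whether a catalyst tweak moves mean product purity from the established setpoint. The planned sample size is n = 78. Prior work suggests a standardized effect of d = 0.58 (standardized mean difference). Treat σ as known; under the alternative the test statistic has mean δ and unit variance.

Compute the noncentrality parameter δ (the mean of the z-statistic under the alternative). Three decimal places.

δ ≈ 5.122

The noncentrality parameter scales effect size by the design's sample-size factor: δ = d·√n = 0.58 × √78 = 5.1224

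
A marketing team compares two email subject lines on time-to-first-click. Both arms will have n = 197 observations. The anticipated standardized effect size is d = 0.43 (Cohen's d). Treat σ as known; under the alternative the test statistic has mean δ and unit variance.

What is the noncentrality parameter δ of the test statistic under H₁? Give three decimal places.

δ = d·√(n/2) = 0.43 × √(197/2) = 4.2676

δ ≈ 4.268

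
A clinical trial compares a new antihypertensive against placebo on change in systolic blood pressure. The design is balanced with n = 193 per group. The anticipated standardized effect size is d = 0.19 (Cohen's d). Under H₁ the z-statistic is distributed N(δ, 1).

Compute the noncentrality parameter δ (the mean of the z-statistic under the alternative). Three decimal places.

δ ≈ 1.866

The noncentrality parameter scales effect size by the design's sample-size factor: δ = d·√(n/2) = 0.19 × √(193/2) = 1.8665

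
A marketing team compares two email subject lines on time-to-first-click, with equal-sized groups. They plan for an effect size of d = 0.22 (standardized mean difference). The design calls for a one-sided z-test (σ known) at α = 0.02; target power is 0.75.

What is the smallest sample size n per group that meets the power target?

n = 308 per group

Set Φ(δ − 2.054) = 0.75; then δ − 2.054 = Φ⁻¹(0.75) = 0.674, giving δ = 2.728.
δ = d·√(n/2) ⇒ n = 2(δ/d)² = 2 × (2.728 / 0.22)² = 307.57.
Round up to the next whole unit.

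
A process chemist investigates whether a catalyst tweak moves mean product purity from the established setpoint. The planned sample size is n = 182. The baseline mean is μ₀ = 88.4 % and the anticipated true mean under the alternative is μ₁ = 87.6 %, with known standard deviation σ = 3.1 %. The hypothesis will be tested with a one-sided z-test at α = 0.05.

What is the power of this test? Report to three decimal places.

Power ≈ 0.967

Standardized effect: d = |μ₁ − μ₀| / σ = |87.6 − 88.4| / 3.1 = 0.2581
Noncentrality parameter: δ = d·√n = 0.2581 × √182 = 3.4815
Critical value for a one-sided test at α = 0.05: z_α = 1.645.
Power = Φ(δ − 1.645) = Φ(1.837) = 0.9669.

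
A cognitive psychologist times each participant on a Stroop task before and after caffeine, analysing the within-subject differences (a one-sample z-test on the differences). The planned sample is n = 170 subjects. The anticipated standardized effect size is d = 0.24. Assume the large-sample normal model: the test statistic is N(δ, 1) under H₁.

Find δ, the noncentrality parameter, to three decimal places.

δ ≈ 3.129

δ = d·√n = 0.24 × √170 = 3.1292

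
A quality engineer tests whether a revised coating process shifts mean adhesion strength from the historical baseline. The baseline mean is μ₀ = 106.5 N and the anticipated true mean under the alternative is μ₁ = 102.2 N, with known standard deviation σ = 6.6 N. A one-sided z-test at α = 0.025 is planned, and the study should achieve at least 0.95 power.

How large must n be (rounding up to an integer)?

n = 31

Standardized effect: d = |μ₁ − μ₀| / σ = |102.2 − 106.5| / 6.6 = 0.6515
Set Φ(δ − 1.960) = 0.95; then δ − 1.960 = Φ⁻¹(0.95) = 1.645, giving δ = 3.605.
δ = d·√n ⇒ n = (δ/d)² = (3.605 / 0.6515)² = 30.61.
Round up to the next whole unit.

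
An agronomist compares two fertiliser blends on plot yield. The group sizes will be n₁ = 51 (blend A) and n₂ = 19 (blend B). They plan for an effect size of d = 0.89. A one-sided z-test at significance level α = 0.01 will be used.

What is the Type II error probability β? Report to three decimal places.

Noncentrality parameter: δ = d / √(1/n₁ + 1/n₂) = 0.89 / √(1/51 + 1/19) = 3.3113
Critical value for a one-sided test at α = 0.01: z_α = 2.326.
Power = Φ(δ − 2.326) = Φ(0.985) = 0.8377.
Type II error: β = 1 − power = 1 − 0.8377 = 0.1623.

β ≈ 0.162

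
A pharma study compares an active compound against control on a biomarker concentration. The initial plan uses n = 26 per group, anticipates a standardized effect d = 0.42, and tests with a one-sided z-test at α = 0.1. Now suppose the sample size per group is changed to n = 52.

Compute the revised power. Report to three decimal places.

With n = 52 per group: δ = d·√(n/2) = 0.42 × √(52/2) = 2.1416. Critical value z_{0.1} = 1.282.
Revised power = Φ(δ − 1.282) = Φ(0.860) = 0.8051.

Power ≈ 0.805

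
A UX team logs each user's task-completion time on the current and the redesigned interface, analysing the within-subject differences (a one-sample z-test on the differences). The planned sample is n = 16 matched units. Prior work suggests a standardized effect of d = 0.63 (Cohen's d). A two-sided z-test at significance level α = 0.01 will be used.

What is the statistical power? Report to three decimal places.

Noncentrality parameter: δ = d·√n = 0.63 × √16 = 2.5200
Two-sided α = 0.01 → critical value z_{0.005} = 2.576.
Power = Φ(δ − 2.576) + Φ(−δ − 2.576) = Φ(-0.056) + Φ(-5.096) = 0.4777 + 0.0000 = 0.4777.

Power ≈ 0.478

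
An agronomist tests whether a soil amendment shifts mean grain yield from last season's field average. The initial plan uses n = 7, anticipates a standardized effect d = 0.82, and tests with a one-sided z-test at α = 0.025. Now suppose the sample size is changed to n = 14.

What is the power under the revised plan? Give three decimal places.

Power ≈ 0.866

With n = 14: δ = d·√n = 0.82 × √14 = 3.0682. Critical value z_{0.025} = 1.960.
Revised power = P(Z > 1.960 − δ) = Φ(1.108) = 0.8661.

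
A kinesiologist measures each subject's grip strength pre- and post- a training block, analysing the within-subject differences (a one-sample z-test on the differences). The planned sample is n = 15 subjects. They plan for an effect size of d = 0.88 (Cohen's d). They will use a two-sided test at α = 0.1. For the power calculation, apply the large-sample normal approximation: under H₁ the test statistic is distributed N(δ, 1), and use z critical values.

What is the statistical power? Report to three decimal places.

Power ≈ 0.961

Noncentrality parameter: δ = d·√n = 0.88 × √15 = 3.4082
Critical value for a two-sided test at α = 0.1: z_{α/2} = 1.645.
Power = Φ(δ − 1.645) + Φ(−δ − 1.645) = Φ(1.763) + Φ(-5.053) = 0.9611 + 0.0000 = 0.9611.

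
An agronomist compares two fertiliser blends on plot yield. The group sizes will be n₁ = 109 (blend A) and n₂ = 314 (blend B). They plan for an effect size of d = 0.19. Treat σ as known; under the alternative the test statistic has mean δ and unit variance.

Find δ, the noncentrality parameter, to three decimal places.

δ = d / √(1/n₁ + 1/n₂) = 0.19 / √(1/109 + 1/314) = 1.7091

δ ≈ 1.709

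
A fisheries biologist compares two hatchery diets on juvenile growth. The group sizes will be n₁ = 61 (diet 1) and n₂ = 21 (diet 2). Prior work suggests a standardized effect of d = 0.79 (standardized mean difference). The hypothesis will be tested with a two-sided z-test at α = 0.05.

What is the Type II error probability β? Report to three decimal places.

Noncentrality parameter: δ = d / √(1/n₁ + 1/n₂) = 0.79 / √(1/61 + 1/21) = 3.1224
Critical value for a two-sided test at α = 0.05: z_{α/2} = 1.960.
Power = Φ(δ − 1.960) + Φ(−δ − 1.960) = Φ(1.162) + Φ(-5.082) = 0.8775 + 0.0000 = 0.8775.
Type II error: β = 1 − power = 1 − 0.8775 = 0.1225.

β ≈ 0.123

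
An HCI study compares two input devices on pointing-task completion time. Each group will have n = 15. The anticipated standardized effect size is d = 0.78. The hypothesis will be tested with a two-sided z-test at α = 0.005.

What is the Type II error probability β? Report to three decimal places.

β ≈ 0.749

Noncentrality parameter: δ = d·√(n/2) = 0.78 × √(15/2) = 2.1361
Two-sided α = 0.005 → critical value z_{0.0025} = 2.807.
Power = Φ(δ − 2.807) + Φ(−δ − 2.807) = Φ(-0.671) + Φ(-4.943) = 0.2511 + 0.0000 = 0.2511.
Type II error: β = 1 − power = 1 − 0.2511 = 0.7489.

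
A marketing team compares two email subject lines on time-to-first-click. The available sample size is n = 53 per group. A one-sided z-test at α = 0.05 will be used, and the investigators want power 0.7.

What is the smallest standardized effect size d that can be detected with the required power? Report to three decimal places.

Required noncentrality: δ = z_{0.05} + z_{0.30} = 1.645 + 0.524 = 2.169.
δ = d·√(n/2) ⇒ d = δ/√(n/2) = 2.169/√(53/2) = 0.4214.

d ≈ 0.421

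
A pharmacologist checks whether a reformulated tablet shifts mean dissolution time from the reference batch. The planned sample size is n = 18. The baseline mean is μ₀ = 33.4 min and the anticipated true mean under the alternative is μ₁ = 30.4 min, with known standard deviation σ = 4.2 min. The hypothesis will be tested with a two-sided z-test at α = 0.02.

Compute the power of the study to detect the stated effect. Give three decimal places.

Standardized effect: d = |μ₁ − μ₀| / σ = |30.4 − 33.4| / 4.2 = 0.7143
Noncentrality parameter: δ = d·√n = 0.7143 × √18 = 3.0305
Critical value for a two-sided test at α = 0.02: z_{α/2} = 2.326.
Power = Φ(δ − 2.326) + Φ(−δ − 2.326) = Φ(0.704) + Φ(-5.357) = 0.7593 + 0.0000 = 0.7593.

Power ≈ 0.759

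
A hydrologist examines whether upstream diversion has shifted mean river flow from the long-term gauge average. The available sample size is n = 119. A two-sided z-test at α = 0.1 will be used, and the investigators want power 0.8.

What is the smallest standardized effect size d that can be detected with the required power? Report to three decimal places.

d ≈ 0.228

Required noncentrality: δ = z_{0.05} + z_{0.20} = 1.645 + 0.842 = 2.486.
(The second rejection-region term Φ(−δ − z_{α/2}) is negligible and dropped.)
δ = d·√n ⇒ d = δ/√n = 2.486/√119 = 0.2279.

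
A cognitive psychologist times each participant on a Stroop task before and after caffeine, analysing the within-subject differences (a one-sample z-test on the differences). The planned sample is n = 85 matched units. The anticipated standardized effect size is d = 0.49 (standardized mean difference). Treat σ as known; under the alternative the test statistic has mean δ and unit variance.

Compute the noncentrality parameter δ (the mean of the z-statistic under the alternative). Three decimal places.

The noncentrality parameter scales effect size by the design's sample-size factor: δ = d·√n = 0.49 × √85 = 4.5176

δ ≈ 4.518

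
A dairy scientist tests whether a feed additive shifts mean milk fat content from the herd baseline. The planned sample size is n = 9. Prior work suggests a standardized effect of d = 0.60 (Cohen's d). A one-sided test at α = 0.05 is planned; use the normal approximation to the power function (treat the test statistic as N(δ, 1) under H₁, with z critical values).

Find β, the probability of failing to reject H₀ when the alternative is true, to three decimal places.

Noncentrality parameter: δ = d·√n = 0.60 × √9 = 1.8000
Critical value for a one-sided test at α = 0.05: z_α = 1.645.
Power = P(Z > 1.645 − δ) = Φ(0.155) = 0.5616.
Type II error: β = 1 − power = 1 − 0.5616 = 0.4384.

β ≈ 0.438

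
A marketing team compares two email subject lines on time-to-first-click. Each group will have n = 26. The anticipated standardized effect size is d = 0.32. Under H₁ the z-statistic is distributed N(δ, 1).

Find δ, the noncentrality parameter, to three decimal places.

δ ≈ 1.154

δ = d·√(n/2) = 0.32 × √(26/2) = 1.1538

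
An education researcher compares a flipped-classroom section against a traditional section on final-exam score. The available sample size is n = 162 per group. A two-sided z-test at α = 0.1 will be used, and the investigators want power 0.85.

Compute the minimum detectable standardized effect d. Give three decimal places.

d ≈ 0.298

Need Φ(δ − 1.645) = 0.85, so δ = 1.645 + 1.036 = 2.681.
(Lower-tail contribution to power is negligible for δ > 0.)
δ = d·√(n/2) ⇒ d = δ/√(n/2) = 2.681/√(162/2) = 0.2979.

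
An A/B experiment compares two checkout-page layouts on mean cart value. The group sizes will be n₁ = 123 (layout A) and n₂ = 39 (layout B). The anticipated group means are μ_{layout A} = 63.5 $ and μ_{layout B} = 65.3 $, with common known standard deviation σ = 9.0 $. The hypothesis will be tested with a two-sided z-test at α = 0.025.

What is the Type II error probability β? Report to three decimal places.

Standardized effect: d = |μ_{layout A} − μ_{layout B}| / σ = |63.5 − 65.3| / 9.0 = 0.2000
Noncentrality parameter: δ = d / √(1/n₁ + 1/n₂) = 0.2000 / √(1/123 + 1/39) = 1.0883
Critical value for a two-sided test at α = 0.025: z_{α/2} = 2.241.
Power = Φ(δ − 2.241) + Φ(−δ − 2.241) = Φ(-1.153) + Φ(-3.330) = 0.1244 + 0.0004 = 0.1249.
Type II error: β = 1 − power = 1 − 0.1249 = 0.8751.

β ≈ 0.875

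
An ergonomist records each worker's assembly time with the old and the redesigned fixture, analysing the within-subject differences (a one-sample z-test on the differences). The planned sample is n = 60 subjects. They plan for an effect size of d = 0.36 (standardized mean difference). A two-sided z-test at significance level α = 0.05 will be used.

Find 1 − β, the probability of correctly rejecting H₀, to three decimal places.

Power ≈ 0.796

Noncentrality parameter: δ = d·√n = 0.36 × √60 = 2.7885
Critical value for a two-sided test at α = 0.05: z_{α/2} = 1.960.
Power = Φ(δ − 1.960) + Φ(−δ − 1.960) = Φ(0.829) + Φ(-4.749) = 0.7963 + 0.0000 = 0.7963.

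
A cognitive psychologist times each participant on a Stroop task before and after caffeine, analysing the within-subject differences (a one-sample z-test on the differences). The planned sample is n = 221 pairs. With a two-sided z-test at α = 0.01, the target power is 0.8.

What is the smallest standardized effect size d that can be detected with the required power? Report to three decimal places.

d ≈ 0.230

Need Φ(δ − 2.576) = 0.8, so δ = 2.576 + 0.842 = 3.417.
(Lower-tail contribution to power is negligible for δ > 0.)
δ = d·√n ⇒ d = δ/√n = 3.417/√221 = 0.2299.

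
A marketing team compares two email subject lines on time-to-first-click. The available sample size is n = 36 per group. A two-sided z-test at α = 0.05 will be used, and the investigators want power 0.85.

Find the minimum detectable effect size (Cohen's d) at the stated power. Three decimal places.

d ≈ 0.706

Required noncentrality: δ = z_{0.025} + z_{0.15} = 1.960 + 1.036 = 2.996.
(Lower-tail contribution to power is negligible for δ > 0.)
δ = d·√(n/2) ⇒ d = δ/√(n/2) = 2.996/√(36/2) = 0.7063.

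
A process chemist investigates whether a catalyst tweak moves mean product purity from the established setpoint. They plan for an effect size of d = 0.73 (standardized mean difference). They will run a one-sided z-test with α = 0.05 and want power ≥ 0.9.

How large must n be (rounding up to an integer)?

n = 17

For power 0.9 need Φ(δ − z_{0.05}) = 0.9, so δ = z_{0.05} + z_{0.10} = 1.645 + 1.282 = 2.926.
δ = d·√n ⇒ n = (δ/d)² = (2.926 / 0.73)² = 16.07.
Rounding up, n = 17.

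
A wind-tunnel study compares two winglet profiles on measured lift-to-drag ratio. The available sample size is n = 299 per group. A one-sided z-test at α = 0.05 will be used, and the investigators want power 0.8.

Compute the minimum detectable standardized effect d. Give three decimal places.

d ≈ 0.203

Required noncentrality: δ = z_{0.05} + z_{0.20} = 1.645 + 0.842 = 2.486.
δ = d·√(n/2) ⇒ d = δ/√(n/2) = 2.486/√(299/2) = 0.2034.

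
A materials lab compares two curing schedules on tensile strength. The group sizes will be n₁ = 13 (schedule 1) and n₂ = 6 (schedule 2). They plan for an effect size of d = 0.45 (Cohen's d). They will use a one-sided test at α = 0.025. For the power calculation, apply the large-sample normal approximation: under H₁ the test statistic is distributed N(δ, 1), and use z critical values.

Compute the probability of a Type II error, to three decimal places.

Noncentrality parameter: δ = d / √(1/n₁ + 1/n₂) = 0.45 / √(1/13 + 1/6) = 0.9118
One-sided α = 0.025 → critical value z_{0.025} = 1.960.
Power = P(Z > 1.960 − δ) = Φ(-1.048) = 0.1473.
Type II error: β = 1 − power = 1 − 0.1473 = 0.8527.

β ≈ 0.853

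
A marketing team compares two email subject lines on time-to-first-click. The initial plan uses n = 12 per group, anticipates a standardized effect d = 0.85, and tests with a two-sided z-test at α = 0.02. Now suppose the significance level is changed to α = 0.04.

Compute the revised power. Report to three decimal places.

Power ≈ 0.511

δ = d·√(n/2) = 0.85 × √(12/2) = 2.0821 (unchanged). New critical value: z_{0.02} = 2.054.
Revised power = Φ(δ − 2.054) + Φ(−δ − 2.054) = Φ(0.028) + Φ(-4.136) = 0.5113 + 0.0000 = 0.5113.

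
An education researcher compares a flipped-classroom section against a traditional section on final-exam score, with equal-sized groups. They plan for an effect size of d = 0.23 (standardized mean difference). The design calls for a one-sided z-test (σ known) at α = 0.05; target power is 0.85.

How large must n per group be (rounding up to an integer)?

n = 272 per group

For power 0.85 need Φ(δ − z_{0.05}) = 0.85, so δ = z_{0.05} + z_{0.15} = 1.645 + 1.036 = 2.681.
δ = d·√(n/2) ⇒ n = 2(δ/d)² = 2 × (2.681 / 0.23)² = 271.81.
Round up to the next whole unit.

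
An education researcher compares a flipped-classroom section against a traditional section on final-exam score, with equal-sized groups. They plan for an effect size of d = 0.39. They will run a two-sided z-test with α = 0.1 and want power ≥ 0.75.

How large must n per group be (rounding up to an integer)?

n = 71 per group

For power 0.75 need Φ(δ − z_{0.05}) = 0.75, so δ = z_{0.05} + z_{0.25} = 1.645 + 0.674 = 2.319.
(For δ > 0 the lower-tail rejection region contributes negligibly to power, so the one-term inversion is standard.)
δ = d·√(n/2) ⇒ n = 2(δ/d)² = 2 × (2.319 / 0.39)² = 70.73.
Round up to the next whole unit.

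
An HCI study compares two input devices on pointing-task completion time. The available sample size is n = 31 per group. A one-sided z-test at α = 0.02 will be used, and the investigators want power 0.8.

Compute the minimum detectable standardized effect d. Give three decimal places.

d ≈ 0.735

Need Φ(δ − 2.054) = 0.8, so δ = 2.054 + 0.842 = 2.895.
δ = d·√(n/2) ⇒ d = δ/√(n/2) = 2.895/√(31/2) = 0.7354.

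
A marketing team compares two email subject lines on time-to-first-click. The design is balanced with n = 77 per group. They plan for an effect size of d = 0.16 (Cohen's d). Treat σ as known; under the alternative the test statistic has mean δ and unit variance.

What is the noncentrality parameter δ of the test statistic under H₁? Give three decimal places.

The noncentrality parameter scales effect size by the design's sample-size factor: δ = d·√(n/2) = 0.16 × √(77/2) = 0.9928

δ ≈ 0.993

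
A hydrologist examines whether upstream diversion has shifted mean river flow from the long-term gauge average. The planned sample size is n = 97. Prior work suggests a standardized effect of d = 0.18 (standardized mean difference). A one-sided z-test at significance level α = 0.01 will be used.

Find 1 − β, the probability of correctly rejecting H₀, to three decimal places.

Power ≈ 0.290

Noncentrality parameter: δ = d·√n = 0.18 × √97 = 1.7728
One-sided α = 0.01 → critical value z_{0.01} = 2.326.
Power = P(Z > 2.326 − δ) = Φ(-0.554) = 0.2899.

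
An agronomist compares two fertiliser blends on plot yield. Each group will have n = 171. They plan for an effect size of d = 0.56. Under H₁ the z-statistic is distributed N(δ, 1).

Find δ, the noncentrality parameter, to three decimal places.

δ = d·√(n/2) = 0.56 × √(171/2) = 5.1781

δ ≈ 5.178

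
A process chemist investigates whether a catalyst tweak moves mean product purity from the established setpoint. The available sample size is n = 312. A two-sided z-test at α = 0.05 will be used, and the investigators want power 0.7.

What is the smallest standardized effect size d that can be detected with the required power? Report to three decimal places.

Required noncentrality: δ = z_{0.025} + z_{0.30} = 1.960 + 0.524 = 2.484.
(The second rejection-region term Φ(−δ − z_{α/2}) is negligible and dropped.)
δ = d·√n ⇒ d = δ/√n = 2.484/√312 = 0.1406.

d ≈ 0.141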